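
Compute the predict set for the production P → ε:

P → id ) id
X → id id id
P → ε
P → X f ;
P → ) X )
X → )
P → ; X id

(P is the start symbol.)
PREDICT(P → ε) = (FIRST(RHS) \ {ε}) ∪ (FOLLOW(P) if ε ∈ FIRST(RHS), i.e. RHS ⇒* ε)
The right-hand side is ε (FIRST(ε) = { ε }), so the predict set is FOLLOW(P) = { $ }
PREDICT(P → ε) = { $ }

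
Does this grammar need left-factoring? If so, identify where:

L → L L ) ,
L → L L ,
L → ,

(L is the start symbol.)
Left-factoring is needed when two productions for the same non-terminal
share a common prefix on the right-hand side.

Productions for L:
  L → L L ) ,
  L → L L ,
  L → ,

Found common prefix 'L L' in productions for L

Answer: Yes, L has productions with common prefix 'L L'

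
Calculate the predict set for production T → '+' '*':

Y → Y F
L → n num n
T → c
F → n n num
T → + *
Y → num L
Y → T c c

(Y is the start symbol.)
PREDICT(T → '+' '*') = (FIRST(RHS) \ {ε}) ∪ (FOLLOW(T) if ε ∈ FIRST(RHS), i.e. RHS ⇒* ε)
FIRST('+' '*') = { '+' }
ε ∉ FIRST('+' '*'), so FOLLOW(T) is not added.
PREDICT(T → '+' '*') = { '+' }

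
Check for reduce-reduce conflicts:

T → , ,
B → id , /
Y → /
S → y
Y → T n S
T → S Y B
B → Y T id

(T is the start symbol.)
Augment with T' → T and build the canonical LR(0) collection (I0 = CLOSURE({[T' → . T]}), then GOTO on every symbol after a dot until no new states appear). It has 18 states:
  I0: { [S → . y], [T → . , ,], [T → . S Y B], [T' → . T] }  — shift
  I1: { [T → , . ,] }  — shift
  I2: { [S → . y], [T → . , ,], [T → . S Y B], [T → S . Y B], [Y → . /], [Y → . T n S] }  — shift
  I3: { [T' → T .] }  — accept
  I4: { [S → y .] }  — reduce
  I5: { [Y → / .] }  — reduce
  I6: { [Y → T . n S] }  — shift
  I7: { [B → . Y T id], [B → . id , /], [S → . y], [T → . , ,], [T → . S Y B], [T → S Y . B], [Y → . /], [Y → . T n S] }  — shift
  I8: { [T → S Y B .] }  — reduce
  I9: { [B → Y . T id], [S → . y], [T → . , ,], [T → . S Y B] }  — shift
  I10: { [B → id . , /] }  — shift
  I11: { [B → id , . /] }  — shift
  I12: { [B → id , / .] }  — reduce
  I13: { [B → Y T . id] }  — shift
  I14: { [B → Y T id .] }  — reduce
  I15: { [S → . y], [Y → T n . S] }  — shift
  I16: { [Y → T n S .] }  — reduce
  I17: { [T → , , .] }  — reduce

No state contains more than one complete item.

Answer: No reduce-reduce conflicts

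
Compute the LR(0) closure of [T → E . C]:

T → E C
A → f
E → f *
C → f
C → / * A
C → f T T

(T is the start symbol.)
To compute CLOSURE, for each item [A → α.Bβ] where B is a non-terminal, add [B → .γ] for all productions B → γ; repeat for the newly added items until nothing changes.

Start with: [T → E . C]
  [T → E . C] has the dot before C: add [C → . f], [C → . / * A], [C → . f T T]
No further items can be added.

CLOSURE = { [C → . / * A], [C → . f T T], [C → . f], [T → E . C] }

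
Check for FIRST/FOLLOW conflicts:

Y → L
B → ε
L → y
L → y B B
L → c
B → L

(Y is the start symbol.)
Yes. B → L with FOLLOW(B) on { 'c', 'y' }

Nullable non-terminals: B.
FIRST sets used below: FIRST(L) = { 'c', 'y' }

B: nullable alternative(s) B → ε; FOLLOW(B) = { $, 'c', 'y' }
  B → ε: FIRST \ {ε} = { } — this is the only nullable alternative, skip
  B → L: FIRST \ {ε} = { 'c', 'y' } — overlaps FOLLOW(B) on { 'c', 'y' }: CONFLICT

L, Y have no nullable alternative, so no FIRST/FOLLOW check is needed there.

So the grammar has 1 FIRST/FOLLOW conflict (marked CONFLICT above).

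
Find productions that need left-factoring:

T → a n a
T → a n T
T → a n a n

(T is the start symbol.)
Left-factoring is needed when two productions for the same non-terminal
share a common prefix on the right-hand side.

Productions for T:
  T → a n a
  T → a n T
  T → a n a n

Found common prefix 'a n' in productions for T

Answer: Yes, T has productions with common prefix 'a n'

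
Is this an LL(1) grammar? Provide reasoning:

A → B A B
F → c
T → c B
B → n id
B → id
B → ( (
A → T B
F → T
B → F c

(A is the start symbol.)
No. Predict set conflict for A: { 'c' }

Relevant sets:
  FIRST(B) = { '(', 'c', 'id', 'n' }
  FIRST(T) = { 'c' }
  FIRST(F) = { 'c' }

For A:
  PREDICT(A → B A B) = { '(', 'c', 'id', 'n' }
  PREDICT(A → T B) = { 'c' }
For F:
  PREDICT(F → c) = { 'c' }
  PREDICT(F → T) = { 'c' }
For B:
  PREDICT(B → n id) = { 'n' }
  PREDICT(B → id) = { 'id' }
  PREDICT(B → '(' '(') = { '(' }
  PREDICT(B → F c) = { 'c' }
T has a single production, so nothing to check there.

Conflict found: Predict set conflict for A: { 'c' }
The grammar is NOT LL(1).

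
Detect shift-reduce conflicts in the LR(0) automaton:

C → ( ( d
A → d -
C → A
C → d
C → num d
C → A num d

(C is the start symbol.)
Yes — I2: [C → A .] vs [C → A . num d]; I4: [C → d .] vs [A → d . -]

A shift-reduce conflict occurs when an LR(0) state has both:
  - a complete (reduce) item [A → α .] (dot at the end), and
  - a shift item [B → β . c γ] (dot before a terminal).

Augment with C' → C and build the canonical LR(0) collection (I0 = CLOSURE({[C' → . C]}), then GOTO on every symbol after a dot until no new states appear). It has 12 states:
  I0: { [A → . d -], [C → . ( ( d], [C → . A num d], [C → . A], [C → . d], [C → . num d], [C' → . C] }  — shift
  I1: { [C → ( . ( d] }  — shift
  I2: { [C → A . num d], [C → A .] }  — shift, reduce
  I3: { [C' → C .] }  — accept
  I4: { [A → d . -], [C → d .] }  — shift, reduce
  I5: { [C → num . d] }  — shift
  I6: { [C → num d .] }  — reduce
  I7: { [A → d - .] }  — reduce
  I8: { [C → A num . d] }  — shift
  I9: { [C → A num d .] }  — reduce
  I10: { [C → ( ( . d] }  — shift
  I11: { [C → ( ( d .] }  — reduce

I2 contains reduce item [C → A .] and shift item [C → A . num d] — shift-reduce conflict.
I4 contains reduce item [C → d .] and shift item [A → d . -] — shift-reduce conflict.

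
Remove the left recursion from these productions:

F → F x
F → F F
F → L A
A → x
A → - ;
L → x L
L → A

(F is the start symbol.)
F → L A F'
F' → x F'
F' → F F'
F' → ε
A → x
A → - ;
L → x L
L → A

F is directly left-recursive. The standard transformation for
  A → A α₁ | ... | A α_m | β₁ | ... | β_n
is
  A  → β₁ A' | ... | β_n A'
  A' → α₁ A' | ... | α_m A' | ε

F → L A becomes F → L A F'
F → F x becomes F' → x F'
F → F F becomes F' → F F'
Add F' → ε

Productions for other non-terminals are unchanged:
  A → x
  A → - ;
  L → x L
  L → A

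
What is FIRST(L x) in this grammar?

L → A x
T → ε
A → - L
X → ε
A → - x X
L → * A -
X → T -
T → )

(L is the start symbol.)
FIRST sets of the non-terminals involved (from the grammar, by fixed-point iteration):
  FIRST(L) = { '*', '-' }

To compute FIRST(L x), process the symbols left to right:
Symbol L is a non-terminal. Add FIRST(L) \ {ε} = { '*', '-' }
L is not nullable (ε ∉ FIRST(L)), so stop here.
FIRST(L x) = { '*', '-' }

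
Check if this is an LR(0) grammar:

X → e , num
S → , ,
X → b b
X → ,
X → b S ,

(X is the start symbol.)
Yes, the grammar is LR(0)

Augment with X' → X and build the canonical LR(0) collection (I0 = CLOSURE({[X' → . X]}), then GOTO on every symbol after a dot until no new states appear). It has 12 states:
  I0: { [X → . ,], [X → . b S ,], [X → . b b], [X → . e , num], [X' → . X] }  — shift
  I1: { [X → , .] }  — reduce
  I2: { [X' → X .] }  — accept
  I3: { [S → . , ,], [X → b . S ,], [X → b . b] }  — shift
  I4: { [X → e . , num] }  — shift
  I5: { [X → e , . num] }  — shift
  I6: { [X → e , num .] }  — reduce
  I7: { [S → , . ,] }  — shift
  I8: { [X → b S . ,] }  — shift
  I9: { [X → b b .] }  — reduce
  I10: { [X → b S , .] }  — reduce
  I11: { [S → , , .] }  — reduce

Every state is either a pure shift/goto state or contains exactly one complete item and nothing to shift — no conflicts. The grammar is LR(0).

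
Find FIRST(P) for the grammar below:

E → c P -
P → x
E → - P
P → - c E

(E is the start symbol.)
{ '-', 'x' }

To compute FIRST(P), examine every production with P on the left-hand side, reading each right-hand side left to right until a non-nullable symbol is reached.

From P → x:
  - x is a terminal: add 'x' and stop
From P → - c E:
  - '-' is a terminal: add '-' and stop

Collecting: FIRST(P) = { '-', 'x' }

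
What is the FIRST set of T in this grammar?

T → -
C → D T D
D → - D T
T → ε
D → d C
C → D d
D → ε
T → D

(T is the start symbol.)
{ '-', 'd', ε }

FIRST sets of the other non-terminals involved (by the same procedure, iterated to a fixed point):
  FIRST(D) = { '-', 'd', ε }

From T → -:
  - '-' is a terminal: add '-' and stop
From T → ε:
  - ε-production, so ε ∈ FIRST(T)
From T → D:
  - D is a non-terminal: add FIRST(D) \ {ε} = { '-', 'd' }
    D is nullable and nothing follows, so the whole right-hand side can vanish: ε ∈ FIRST(T)

Collecting: FIRST(T) = { '-', 'd', ε }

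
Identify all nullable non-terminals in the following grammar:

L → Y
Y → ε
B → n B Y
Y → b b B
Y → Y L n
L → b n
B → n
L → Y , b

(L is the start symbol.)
{ 'L', 'Y' }

ε-productions: Y → ε
So Y is immediately nullable.
L → Y: every symbol on the right is nullable, so L is nullable too.
No further non-terminal can be added: every production for the remaining non-terminals contains a terminal or a non-nullable non-terminal.
Nullable = { 'L', 'Y' }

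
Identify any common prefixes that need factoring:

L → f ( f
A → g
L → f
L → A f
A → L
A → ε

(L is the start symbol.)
Yes, L has productions with common prefix 'f'

Left-factoring is needed when two productions for the same non-terminal
share a common prefix on the right-hand side.

Productions for L:
  L → f ( f
  L → f
  L → A f
Productions for A:
  A → g
  A → L
  A → ε

Found common prefix 'f' in productions for L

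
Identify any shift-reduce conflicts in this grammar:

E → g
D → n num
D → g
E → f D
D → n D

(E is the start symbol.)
Augment with E' → E and build the canonical LR(0) collection (I0 = CLOSURE({[E' → . E]}), then GOTO on every symbol after a dot until no new states appear). It has 9 states:
  I0: { [E → . f D], [E → . g], [E' → . E] }  — shift
  I1: { [E' → E .] }  — accept
  I2: { [D → . g], [D → . n D], [D → . n num], [E → f . D] }  — shift
  I3: { [E → g .] }  — reduce
  I4: { [E → f D .] }  — reduce
  I5: { [D → g .] }  — reduce
  I6: { [D → . g], [D → . n D], [D → . n num], [D → n . D], [D → n . num] }  — shift
  I7: { [D → n D .] }  — reduce
  I8: { [D → n num .] }  — reduce

No state contains both a complete item and a shift item.

Answer: No shift-reduce conflicts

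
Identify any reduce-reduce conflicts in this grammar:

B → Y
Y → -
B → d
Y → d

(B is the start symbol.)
Augment with B' → B and build the canonical LR(0) collection (I0 = CLOSURE({[B' → . B]}), then GOTO on every symbol after a dot until no new states appear). It has 5 states:
  I0: { [B → . Y], [B → . d], [B' → . B], [Y → . -], [Y → . d] }  — shift
  I1: { [Y → - .] }  — reduce
  I2: { [B' → B .] }  — accept
  I3: { [B → Y .] }  — reduce
  I4: { [B → d .], [Y → d .] }  — 2 reduces

I4 contains complete items [B → d .], [Y → d .] — reduce-reduce conflict.

Answer: Yes — I4: [B → d .] vs [Y → d .]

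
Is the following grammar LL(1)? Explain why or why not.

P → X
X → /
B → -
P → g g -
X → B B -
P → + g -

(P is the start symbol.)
Yes, the grammar is LL(1).

A grammar is LL(1) if for each non-terminal N with multiple productions, the predict sets of those productions are pairwise disjoint, where PREDICT(N → α) = (FIRST(α) \ {ε}) ∪ (FOLLOW(N) if α ⇒* ε).

Relevant sets:
  FIRST(X) = { '-', '/' }
  FIRST(B) = { '-' }

For P:
  PREDICT(P → X) = { '-', '/' }
  PREDICT(P → g g '-') = { 'g' }
  PREDICT(P → '+' g '-') = { '+' }
For X:
  PREDICT(X → '/') = { '/' }
  PREDICT(X → B B '-') = { '-' }
B has a single production, so nothing to check there.

All predict sets are disjoint. The grammar IS LL(1).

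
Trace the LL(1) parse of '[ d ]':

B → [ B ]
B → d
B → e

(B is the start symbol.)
LL(1) parsing maintains a stack (initially the start symbol over $) and the input. At each step: if the stack top is a terminal, match it against the current input token; if it is a non-terminal N, replace it with the RHS of M[N, lookahead] (the unique production whose predict set contains the lookahead).

Stack is shown with the top on the left.

Stack    Input    Action
------------------------
B $      [ d ] $  output B → [ B ]
[ B ] $  [ d ] $  match '['
B ] $    d ] $    output B → d
d ] $    d ] $    match 'd'
] $      ] $      match ']'
$        $        accept

The string is accepted.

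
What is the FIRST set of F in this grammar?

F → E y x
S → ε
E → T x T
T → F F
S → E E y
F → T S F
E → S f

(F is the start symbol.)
FIRST sets of the other non-terminals involved (by the same procedure, iterated to a fixed point):
  FIRST(E) = { 'f' }
  FIRST(T) = { 'f' }

From F → E y x:
  - E is a non-terminal: add FIRST(E) \ {ε} = { 'f' }
    E is not nullable, so stop
From F → T S F:
  - T is a non-terminal: add FIRST(T) \ {ε} = { 'f' }
    T is not nullable, so stop

Collecting: FIRST(F) = { 'f' }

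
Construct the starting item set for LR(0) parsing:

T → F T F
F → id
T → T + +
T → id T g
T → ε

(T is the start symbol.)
First, augment the grammar with T' → T
I₀ = CLOSURE({ [T' → . T] }):
  [T' → . T] has the dot before T: add [T → . F T F], [T → . T + +], [T → . id T g], [T → .]
  [T → . F T F] has the dot before F: add [F → . id]
No further items can be added.

I₀ = { [F → . id], [T → . F T F], [T → . T + +], [T → . id T g], [T → .], [T' → . T] }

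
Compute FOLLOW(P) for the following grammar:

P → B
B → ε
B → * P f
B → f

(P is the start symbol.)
To compute FOLLOW(P), find every occurrence of P on a right-hand side N → α P β: add FIRST(β) \ {ε}, and if β is empty or nullable also add FOLLOW(N). Iterate to a fixed point.

P is the start symbol, so $ ∈ FOLLOW(P).
In B → * P f: P is followed by f, add FIRST(f) \ {ε} = { 'f' }

Taking the union: FOLLOW(P) = { $, 'f' }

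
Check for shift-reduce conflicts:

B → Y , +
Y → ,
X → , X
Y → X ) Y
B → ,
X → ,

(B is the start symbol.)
A shift-reduce conflict occurs when an LR(0) state has both:
  - a complete (reduce) item [A → α .] (dot at the end), and
  - a shift item [B → β . c γ] (dot before a terminal).

Augment with B' → B and build the canonical LR(0) collection (I0 = CLOSURE({[B' → . B]}), then GOTO on every symbol after a dot until no new states appear). It has 12 states:
  I0: { [B → . ,], [B → . Y , +], [B' → . B], [X → . , X], [X → . ,], [Y → . ,], [Y → . X ) Y] }  — shift
  I1: { [B → , .], [X → , . X], [X → , .], [X → . , X], [X → . ,], [Y → , .] }  — shift, 3 reduces
  I2: { [B' → B .] }  — accept
  I3: { [Y → X . ) Y] }  — shift
  I4: { [B → Y . , +] }  — shift
  I5: { [B → Y , . +] }  — shift
  I6: { [B → Y , + .] }  — reduce
  I7: { [X → . , X], [X → . ,], [Y → . ,], [Y → . X ) Y], [Y → X ) . Y] }  — shift
  I8: { [X → , . X], [X → , .], [X → . , X], [X → . ,], [Y → , .] }  — shift, 2 reduces
  I9: { [Y → X ) Y .] }  — reduce
  I10: { [X → , . X], [X → , .], [X → . , X], [X → . ,] }  — shift, reduce
  I11: { [X → , X .] }  — reduce

I1 contains reduce items [B → , .], [X → , .], [Y → , .] and shift items [X → . ,], [X → . , X] — shift-reduce conflict.
I8 contains reduce items [X → , .], [Y → , .] and shift items [X → . ,], [X → . , X] — shift-reduce conflict.
I10 contains reduce item [X → , .] and shift items [X → . ,], [X → . , X] — shift-reduce conflict.

Answer: Yes — I1: [B → , .] vs [X → . ,]; I8: [X → , .] vs [X → . ,]; I10: [X → , .] vs [X → . ,]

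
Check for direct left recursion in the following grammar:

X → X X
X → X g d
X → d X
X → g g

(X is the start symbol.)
Yes, X is left-recursive

Direct left recursion occurs when N → N α for some non-terminal N (the right-hand side begins with the left-hand side itself).

X → X X: LEFT RECURSIVE (starts with X)
X → X g d: LEFT RECURSIVE (starts with X)
X → d X: starts with d
X → g g: starts with g

The grammar has direct left recursion on: X.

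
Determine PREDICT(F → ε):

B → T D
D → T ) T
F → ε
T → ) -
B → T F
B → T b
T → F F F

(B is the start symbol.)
{ $, ')', 'b' }

PREDICT(F → ε) = (FIRST(RHS) \ {ε}) ∪ (FOLLOW(F) if ε ∈ FIRST(RHS), i.e. RHS ⇒* ε)
The right-hand side is ε (FIRST(ε) = { ε }), so the predict set is FOLLOW(F) = { $, ')', 'b' }
PREDICT(F → ε) = { $, ')', 'b' }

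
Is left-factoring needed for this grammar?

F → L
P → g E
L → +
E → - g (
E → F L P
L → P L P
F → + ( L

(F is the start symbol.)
No, left-factoring is not needed

Left-factoring is needed when two productions for the same non-terminal
share a common prefix on the right-hand side.

Productions for F:
  F → L
  F → + ( L
Productions for L:
  L → +
  L → P L P
Productions for E:
  E → - g (
  E → F L P

No common prefixes found.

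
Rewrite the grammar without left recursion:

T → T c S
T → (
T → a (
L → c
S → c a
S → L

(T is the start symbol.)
T → ( T'
T → a ( T'
T' → c S T'
T' → ε
L → c
S → c a
S → L

T is directly left-recursive. The standard transformation for
  A → A α₁ | ... | A α_m | β₁ | ... | β_n
is
  A  → β₁ A' | ... | β_n A'
  A' → α₁ A' | ... | α_m A' | ε

T → ( becomes T → ( T'
T → a ( becomes T → a ( T'
T → T c S becomes T' → c S T'
Add T' → ε

Productions for other non-terminals are unchanged:
  L → c
  S → c a
  S → L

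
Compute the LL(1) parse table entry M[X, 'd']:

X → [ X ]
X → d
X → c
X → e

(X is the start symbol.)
To find M[X, 'd'], we find productions for X where 'd' is in the predict set (PREDICT(N → α) = (FIRST(α) \ {ε}) ∪ (FOLLOW(N) if α ⇒* ε)).

X → [ X ]: PREDICT = { '[' }
X → d: PREDICT = { 'd' }
  'd' is in predict set, so this production goes in M[X, 'd']
X → c: PREDICT = { 'c' }
X → e: PREDICT = { 'e' }

M[X, 'd'] = X → d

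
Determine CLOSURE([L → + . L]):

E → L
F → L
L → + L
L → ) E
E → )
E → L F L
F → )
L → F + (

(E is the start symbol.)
Start with: [L → + . L]
  [L → + . L] has the dot before L: add [L → . + L], [L → . ) E], [L → . F + (]
  [L → . F + (] has the dot before F: add [F → . L], [F → . )]
No further items can be added.

CLOSURE = { [F → . )], [F → . L], [L → + . L], [L → . ) E], [L → . + L], [L → . F + (] }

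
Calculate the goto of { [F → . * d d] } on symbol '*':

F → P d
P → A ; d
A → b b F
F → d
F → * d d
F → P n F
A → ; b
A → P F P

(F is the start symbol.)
GOTO(I, '*') = CLOSURE({ [A → αX.β] : [A → α.Xβ] ∈ I, X = '*' })

Items with dot before '*', with the dot advanced:
  [F → . * d d] → [F → * . d d]
Closure adds nothing (no advanced item has the dot before a non-terminal).

GOTO = { [F → * . d d] }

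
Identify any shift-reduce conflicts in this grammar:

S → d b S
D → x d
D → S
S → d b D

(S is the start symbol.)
No shift-reduce conflicts

Augment with S' → S and build the canonical LR(0) collection (I0 = CLOSURE({[S' → . S]}), then GOTO on every symbol after a dot until no new states appear). It has 8 states:
  I0: { [S → . d b D], [S → . d b S], [S' → . S] }  — shift
  I1: { [S' → S .] }  — accept
  I2: { [S → d . b D], [S → d . b S] }  — shift
  I3: { [D → . S], [D → . x d], [S → . d b D], [S → . d b S], [S → d b . D], [S → d b . S] }  — shift
  I4: { [S → d b D .] }  — reduce
  I5: { [D → S .], [S → d b S .] }  — 2 reduces
  I6: { [D → x . d] }  — shift
  I7: { [D → x d .] }  — reduce

No state contains both a complete item and a shift item.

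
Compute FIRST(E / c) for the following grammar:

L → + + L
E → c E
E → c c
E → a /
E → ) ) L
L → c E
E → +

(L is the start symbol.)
{ ')', '+', 'a', 'c' }

FIRST sets of the non-terminals involved (from the grammar, by fixed-point iteration):
  FIRST(E) = { ')', '+', 'a', 'c' }

To compute FIRST(E / c), process the symbols left to right:
Symbol E is a non-terminal. Add FIRST(E) \ {ε} = { ')', '+', 'a', 'c' }
E is not nullable (ε ∉ FIRST(E)), so stop here.
FIRST(E / c) = { ')', '+', 'a', 'c' }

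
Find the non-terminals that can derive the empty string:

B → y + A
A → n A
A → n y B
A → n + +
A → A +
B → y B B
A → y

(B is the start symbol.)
A non-terminal is nullable if it can derive ε (the empty string): either it has an ε-production, or it has a production whose right-hand side consists entirely of nullable non-terminals.

There are no ε-productions, so no non-terminal can derive ε.
No non-terminals are nullable.

Answer: None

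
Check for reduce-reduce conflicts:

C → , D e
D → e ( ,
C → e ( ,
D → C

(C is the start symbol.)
A reduce-reduce conflict occurs when an LR(0) state has two complete items [A → α .] and [B → β .] — both call for a reduction, and with no lookahead the parser cannot choose between them.

Augment with C' → C and build the canonical LR(0) collection (I0 = CLOSURE({[C' → . C]}), then GOTO on every symbol after a dot until no new states appear). It has 12 states:
  I0: { [C → . , D e], [C → . e ( ,], [C' → . C] }  — shift
  I1: { [C → , . D e], [C → . , D e], [C → . e ( ,], [D → . C], [D → . e ( ,] }  — shift
  I2: { [C' → C .] }  — accept
  I3: { [C → e . ( ,] }  — shift
  I4: { [C → e ( . ,] }  — shift
  I5: { [C → e ( , .] }  — reduce
  I6: { [D → C .] }  — reduce
  I7: { [C → , D . e] }  — shift
  I8: { [C → e . ( ,], [D → e . ( ,] }  — shift
  I9: { [C → e ( . ,], [D → e ( . ,] }  — shift
  I10: { [C → e ( , .], [D → e ( , .] }  — 2 reduces
  I11: { [C → , D e .] }  — reduce

I10 contains complete items [C → e ( , .], [D → e ( , .] — reduce-reduce conflict.

Answer: Yes — I10: [C → e ( , .] vs [D → e ( , .]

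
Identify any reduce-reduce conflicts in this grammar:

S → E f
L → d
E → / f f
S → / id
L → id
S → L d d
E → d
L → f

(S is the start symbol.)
Yes — I5: [E → d .] vs [L → d .]

Augment with S' → S and build the canonical LR(0) collection (I0 = CLOSURE({[S' → . S]}), then GOTO on every symbol after a dot until no new states appear). It has 14 states:
  I0: { [E → . / f f], [E → . d], [L → . d], [L → . f], [L → . id], [S → . / id], [S → . E f], [S → . L d d], [S' → . S] }  — shift
  I1: { [E → / . f f], [S → / . id] }  — shift
  I2: { [S → E . f] }  — shift
  I3: { [S → L . d d] }  — shift
  I4: { [S' → S .] }  — accept
  I5: { [E → d .], [L → d .] }  — 2 reduces
  I6: { [L → f .] }  — reduce
  I7: { [L → id .] }  — reduce
  I8: { [S → L d . d] }  — shift
  I9: { [S → L d d .] }  — reduce
  I10: { [S → E f .] }  — reduce
  I11: { [E → / f . f] }  — shift
  I12: { [S → / id .] }  — reduce
  I13: { [E → / f f .] }  — reduce

I5 contains complete items [E → d .], [L → d .] — reduce-reduce conflict.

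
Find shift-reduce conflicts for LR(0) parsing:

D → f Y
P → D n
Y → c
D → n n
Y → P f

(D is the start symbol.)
A shift-reduce conflict occurs when an LR(0) state has both:
  - a complete (reduce) item [A → α .] (dot at the end), and
  - a shift item [B → β . c γ] (dot before a terminal).

Augment with D' → D and build the canonical LR(0) collection (I0 = CLOSURE({[D' → . D]}), then GOTO on every symbol after a dot until no new states appear). It has 11 states:
  I0: { [D → . f Y], [D → . n n], [D' → . D] }  — shift
  I1: { [D' → D .] }  — accept
  I2: { [D → . f Y], [D → . n n], [D → f . Y], [P → . D n], [Y → . P f], [Y → . c] }  — shift
  I3: { [D → n . n] }  — shift
  I4: { [D → n n .] }  — reduce
  I5: { [P → D . n] }  — shift
  I6: { [Y → P . f] }  — shift
  I7: { [D → f Y .] }  — reduce
  I8: { [Y → c .] }  — reduce
  I9: { [Y → P f .] }  — reduce
  I10: { [P → D n .] }  — reduce

No state contains both a complete item and a shift item.

Answer: No shift-reduce conflicts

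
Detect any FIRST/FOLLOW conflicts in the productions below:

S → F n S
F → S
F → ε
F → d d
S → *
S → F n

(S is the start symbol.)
A FIRST/FOLLOW conflict occurs when a non-terminal N has a nullable alternative N → β (β ⇒* ε) and another alternative N → α with FIRST(α) ∩ FOLLOW(N) ≠ ∅: on such a lookahead the parser cannot decide between expanding α and letting N vanish via β.

Nullable non-terminals: F.
FIRST sets used below: FIRST(S) = { '*', 'd', 'n' }

F: nullable alternative(s) F → ε; FOLLOW(F) = { 'n' }
  F → S: FIRST \ {ε} = { '*', 'd', 'n' } — overlaps FOLLOW(F) on { 'n' }: CONFLICT
  F → ε: FIRST \ {ε} = { } — this is the only nullable alternative, skip
  F → d d: FIRST \ {ε} = { 'd' } — disjoint from FOLLOW(F)

S has no nullable alternative, so no FIRST/FOLLOW check is needed there.

So the grammar has 1 FIRST/FOLLOW conflict (marked CONFLICT above).

Answer: Yes. F → S with FOLLOW(F) on { 'n' }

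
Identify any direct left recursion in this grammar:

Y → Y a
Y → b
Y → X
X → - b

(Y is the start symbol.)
Yes, Y is left-recursive

Y → Y a: LEFT RECURSIVE (starts with Y)
Y → b: starts with b
Y → X: starts with X
X → - b: starts with '-'

The grammar has direct left recursion on: Y.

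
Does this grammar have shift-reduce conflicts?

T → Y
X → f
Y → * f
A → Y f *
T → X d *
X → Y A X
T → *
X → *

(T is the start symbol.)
Yes — I1: [T → * .] vs [Y → * . f]; I4: [T → Y .] vs [Y → . * f]; I11: [X → * .] vs [Y → * . f]

A shift-reduce conflict occurs when an LR(0) state has both:
  - a complete (reduce) item [A → α .] (dot at the end), and
  - a shift item [B → β . c γ] (dot before a terminal).

Augment with T' → T and build the canonical LR(0) collection (I0 = CLOSURE({[T' → . T]}), then GOTO on every symbol after a dot until no new states appear). It has 17 states:
  I0: { [T → . *], [T → . X d *], [T → . Y], [T' → . T], [X → . *], [X → . Y A X], [X → . f], [Y → . * f] }  — shift
  I1: { [T → * .], [X → * .], [Y → * . f] }  — shift, 2 reduces
  I2: { [T' → T .] }  — accept
  I3: { [T → X . d *] }  — shift
  I4: { [A → . Y f *], [T → Y .], [X → Y . A X], [Y → . * f] }  — shift, reduce
  I5: { [X → f .] }  — reduce
  I6: { [Y → * . f] }  — shift
  I7: { [X → . *], [X → . Y A X], [X → . f], [X → Y A . X], [Y → . * f] }  — shift
  I8: { [A → Y . f *] }  — shift
  I9: { [A → Y f . *] }  — shift
  I10: { [A → Y f * .] }  — reduce
  I11: { [X → * .], [Y → * . f] }  — shift, reduce
  I12: { [X → Y A X .] }  — reduce
  I13: { [A → . Y f *], [X → Y . A X], [Y → . * f] }  — shift
  I14: { [Y → * f .] }  — reduce
  I15: { [T → X d . *] }  — shift
  I16: { [T → X d * .] }  — reduce

I1 contains reduce items [T → * .], [X → * .] and shift item [Y → * . f] — shift-reduce conflict.
I4 contains reduce item [T → Y .] and shift item [Y → . * f] — shift-reduce conflict.
I11 contains reduce item [X → * .] and shift item [Y → * . f] — shift-reduce conflict.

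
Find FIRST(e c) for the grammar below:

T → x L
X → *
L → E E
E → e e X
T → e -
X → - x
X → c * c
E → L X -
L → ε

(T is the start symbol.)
{ 'e' }

To compute FIRST(e c), process the symbols left to right:
Symbol e is a terminal. Add 'e' and stop.
FIRST(e c) = { 'e' }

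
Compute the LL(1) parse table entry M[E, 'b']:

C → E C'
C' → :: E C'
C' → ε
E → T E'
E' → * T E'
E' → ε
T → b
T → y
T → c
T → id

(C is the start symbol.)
To find M[E, 'b'], we find productions for E where 'b' is in the predict set (PREDICT(N → α) = (FIRST(α) \ {ε}) ∪ (FOLLOW(N) if α ⇒* ε)).

Relevant sets:
  FIRST(T) = { 'b', 'c', 'id', 'y' }

E → T E': PREDICT = { 'b', 'c', 'id', 'y' }
  'b' is in predict set, so this production goes in M[E, 'b']

M[E, 'b'] = E → T E'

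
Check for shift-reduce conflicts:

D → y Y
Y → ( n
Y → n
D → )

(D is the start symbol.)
No shift-reduce conflicts

Augment with D' → D and build the canonical LR(0) collection (I0 = CLOSURE({[D' → . D]}), then GOTO on every symbol after a dot until no new states appear). It has 8 states:
  I0: { [D → . )], [D → . y Y], [D' → . D] }  — shift
  I1: { [D → ) .] }  — reduce
  I2: { [D' → D .] }  — accept
  I3: { [D → y . Y], [Y → . ( n], [Y → . n] }  — shift
  I4: { [Y → ( . n] }  — shift
  I5: { [D → y Y .] }  — reduce
  I6: { [Y → n .] }  — reduce
  I7: { [Y → ( n .] }  — reduce

No state contains both a complete item and a shift item.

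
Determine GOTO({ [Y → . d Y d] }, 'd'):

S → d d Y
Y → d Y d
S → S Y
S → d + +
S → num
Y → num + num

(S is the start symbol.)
{ [Y → . d Y d], [Y → . num + num], [Y → d . Y d] }

GOTO(I, 'd') = CLOSURE({ [A → αX.β] : [A → α.Xβ] ∈ I, X = 'd' })

Items with dot before 'd', with the dot advanced:
  [Y → . d Y d] → [Y → d . Y d]
Closure of the advanced items:
  [Y → d . Y d] has the dot before Y: add [Y → . d Y d], [Y → . num + num]

GOTO = { [Y → . d Y d], [Y → . num + num], [Y → d . Y d] }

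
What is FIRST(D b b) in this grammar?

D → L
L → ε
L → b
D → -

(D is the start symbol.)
{ '-', 'b' }

FIRST sets of the non-terminals involved (from the grammar, by fixed-point iteration):
  FIRST(D) = { '-', 'b', ε }

To compute FIRST(D b b), process the symbols left to right:
Symbol D is a non-terminal. Add FIRST(D) \ {ε} = { '-', 'b' }
D is nullable (ε ∈ FIRST(D)), continue to the next symbol.
Symbol b is a terminal. Add 'b' and stop.
FIRST(D b b) = { '-', 'b' }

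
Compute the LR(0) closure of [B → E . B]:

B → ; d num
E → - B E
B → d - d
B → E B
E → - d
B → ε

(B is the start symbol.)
To compute CLOSURE, for each item [A → α.Bβ] where B is a non-terminal, add [B → .γ] for all productions B → γ; repeat for the newly added items until nothing changes.

Start with: [B → E . B]
  [B → E . B] has the dot before B: add [B → . ; d num], [B → . d - d], [B → . E B], [B → .]
  [B → . E B] has the dot before E: add [E → . - B E], [E → . - d]
No further items can be added.

CLOSURE = { [B → . ; d num], [B → . E B], [B → . d - d], [B → .], [B → E . B], [E → . - B E], [E → . - d] }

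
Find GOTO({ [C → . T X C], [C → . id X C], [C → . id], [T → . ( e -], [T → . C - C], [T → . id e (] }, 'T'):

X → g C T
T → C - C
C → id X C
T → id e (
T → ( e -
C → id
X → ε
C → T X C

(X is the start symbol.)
{ [C → T . X C], [X → . g C T], [X → .] }

GOTO(I, 'T') = CLOSURE({ [A → αX.β] : [A → α.Xβ] ∈ I, X = 'T' })

Items with dot before 'T', with the dot advanced:
  [C → . T X C] → [C → T . X C]
Closure of the advanced items:
  [C → T . X C] has the dot before X: add [X → . g C T], [X → .]

GOTO = { [C → T . X C], [X → . g C T], [X → .] }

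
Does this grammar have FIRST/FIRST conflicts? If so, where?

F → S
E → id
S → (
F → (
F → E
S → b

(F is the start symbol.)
Yes. F → S / F → '(' on { '(' }

FIRST sets of the non-terminals at (or reachable through a nullable prefix from) the front of some alternative:
  FIRST(S) = { '(', 'b' }
  FIRST(E) = { 'id' }

Productions for F:
  F → S: FIRST = { '(', 'b' }
  F → (: FIRST = { '(' }
  F → E: FIRST = { 'id' }
Productions for S:
  S → (: FIRST = { '(' }
  S → b: FIRST = { 'b' }
E has only one production, so no FIRST/FIRST conflict is possible there.

Conflict for F: F → S and F → (
  Overlap: { '(' }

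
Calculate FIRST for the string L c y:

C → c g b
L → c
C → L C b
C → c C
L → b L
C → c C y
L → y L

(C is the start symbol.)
FIRST sets of the non-terminals involved (from the grammar, by fixed-point iteration):
  FIRST(L) = { 'b', 'c', 'y' }

To compute FIRST(L c y), process the symbols left to right:
Symbol L is a non-terminal. Add FIRST(L) \ {ε} = { 'b', 'c', 'y' }
L is not nullable (ε ∉ FIRST(L)), so stop here.
FIRST(L c y) = { 'b', 'c', 'y' }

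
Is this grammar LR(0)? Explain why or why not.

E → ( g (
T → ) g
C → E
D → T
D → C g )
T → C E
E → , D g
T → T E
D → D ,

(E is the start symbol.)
A grammar is LR(0) if no state in the canonical LR(0) collection has:
  - both a shift item (dot before a terminal) and a complete item (shift-reduce conflict), or
  - two or more complete items (reduce-reduce conflict; the accept item [E' → E .] counts as a complete item here).

Augment with E' → E and build the canonical LR(0) collection (I0 = CLOSURE({[E' → . E]}), then GOTO on every symbol after a dot until no new states appear). It has 18 states:
  I0: { [E → . ( g (], [E → . , D g], [E' → . E] }  — shift
  I1: { [E → ( . g (] }  — shift
  I2: { [C → . E], [D → . C g )], [D → . D ,], [D → . T], [E → , . D g], [E → . ( g (], [E → . , D g], [T → . ) g], [T → . C E], [T → . T E] }  — shift
  I3: { [E' → E .] }  — accept
  I4: { [T → ) . g] }  — shift
  I5: { [D → C . g )], [E → . ( g (], [E → . , D g], [T → C . E] }  — shift
  I6: { [D → D . ,], [E → , D . g] }  — shift
  I7: { [C → E .] }  — reduce
  I8: { [D → T .], [E → . ( g (], [E → . , D g], [T → T . E] }  — shift, reduce
  I9: { [T → T E .] }  — reduce
  I10: { [D → D , .] }  — reduce
  I11: { [E → , D g .] }  — reduce
  I12: { [T → C E .] }  — reduce
  I13: { [D → C g . )] }  — shift
  I14: { [D → C g ) .] }  — reduce
  I15: { [T → ) g .] }  — reduce
  I16: { [E → ( g . (] }  — shift
  I17: { [E → ( g ( .] }  — reduce

Conflict in state I8:
  Shift-reduce conflict between [D → T .] and [E → . ( g (]
So the grammar is NOT LR(0).

Answer: No. Shift-reduce conflict between [D → T .] and [E → . ( g (]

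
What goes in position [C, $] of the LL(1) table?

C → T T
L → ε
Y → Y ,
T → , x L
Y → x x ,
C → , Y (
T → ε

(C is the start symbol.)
To find M[C, $], we find productions for C where $ is in the predict set (PREDICT(N → α) = (FIRST(α) \ {ε}) ∪ (FOLLOW(N) if α ⇒* ε)).

Relevant sets:
  FIRST(T) = { ',', ε }
  FOLLOW(C) = { $ }

C → T T: PREDICT = { $, ',' }
  $ is in predict set, so this production goes in M[C, $]
C → , Y (: PREDICT = { ',' }

M[C, $] = C → T T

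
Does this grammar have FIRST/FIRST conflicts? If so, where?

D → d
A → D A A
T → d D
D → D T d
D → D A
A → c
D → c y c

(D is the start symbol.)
Yes. D → d / D → D T d on { 'd' }; D → d / D → D A on { 'd' }; D → D T d / D → D A on { 'c', 'd' }; D → D T d / D → c y c on { 'c' }; D → D A / D → c y c on { 'c' }; A → D A A / A → c on { 'c' }

A FIRST/FIRST conflict occurs when two productions N → α and N → β for the same non-terminal have FIRST(α) ∩ FIRST(β) ≠ ∅ (with ε ∈ FIRST of a nullable right-hand side, so two nullable alternatives also conflict).

FIRST sets of the non-terminals at (or reachable through a nullable prefix from) the front of some alternative:
  FIRST(D) = { 'c', 'd' }

Productions for D:
  D → d: FIRST = { 'd' }
  D → D T d: FIRST = { 'c', 'd' }
  D → D A: FIRST = { 'c', 'd' }
  D → c y c: FIRST = { 'c' }
Productions for A:
  A → D A A: FIRST = { 'c', 'd' }
  A → c: FIRST = { 'c' }
T has only one production, so no FIRST/FIRST conflict is possible there.

Conflict for D: D → d and D → D T d
  Overlap: { 'd' }
Conflict for D: D → d and D → D A
  Overlap: { 'd' }
Conflict for D: D → D T d and D → D A
  Overlap: { 'c', 'd' }
Conflict for D: D → D T d and D → c y c
  Overlap: { 'c' }
Conflict for D: D → D A and D → c y c
  Overlap: { 'c' }
Conflict for A: A → D A A and A → c
  Overlap: { 'c' }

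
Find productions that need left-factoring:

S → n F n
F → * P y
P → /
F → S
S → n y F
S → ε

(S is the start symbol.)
Left-factoring is needed when two productions for the same non-terminal
share a common prefix on the right-hand side.

Productions for S:
  S → n F n
  S → n y F
  S → ε
Productions for F:
  F → * P y
  F → S

Found common prefix 'n' in productions for S

Answer: Yes, S has productions with common prefix 'n'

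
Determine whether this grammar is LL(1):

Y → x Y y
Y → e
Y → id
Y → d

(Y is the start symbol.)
Yes, the grammar is LL(1).

For Y:
  PREDICT(Y → x Y y) = { 'x' }
  PREDICT(Y → e) = { 'e' }
  PREDICT(Y → id) = { 'id' }
  PREDICT(Y → d) = { 'd' }

All predict sets are disjoint. The grammar IS LL(1).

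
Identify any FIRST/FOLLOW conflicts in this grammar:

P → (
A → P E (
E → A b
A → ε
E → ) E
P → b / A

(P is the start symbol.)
A FIRST/FOLLOW conflict occurs when a non-terminal N has a nullable alternative N → β (β ⇒* ε) and another alternative N → α with FIRST(α) ∩ FOLLOW(N) ≠ ∅: on such a lookahead the parser cannot decide between expanding α and letting N vanish via β.

Nullable non-terminals: A.
FIRST sets used below: FIRST(P) = { '(', 'b' }

A: nullable alternative(s) A → ε; FOLLOW(A) = { $, '(', ')', 'b' }
  A → P E (: FIRST \ {ε} = { '(', 'b' } — overlaps FOLLOW(A) on { '(', 'b' }: CONFLICT
  A → ε: FIRST \ {ε} = { } — this is the only nullable alternative, skip

E, P have no nullable alternative, so no FIRST/FOLLOW check is needed there.

So the grammar has 1 FIRST/FOLLOW conflict (marked CONFLICT above).

Answer: Yes. A → P E '(' with FOLLOW(A) on { '(', 'b' }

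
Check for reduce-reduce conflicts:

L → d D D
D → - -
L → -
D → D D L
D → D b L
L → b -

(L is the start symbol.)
Yes — I14: [L → - .] vs [L → b - .]

Augment with L' → L and build the canonical LR(0) collection (I0 = CLOSURE({[L' → . L]}), then GOTO on every symbol after a dot until no new states appear). It has 17 states:
  I0: { [L → . -], [L → . b -], [L → . d D D], [L' → . L] }  — shift
  I1: { [L → - .] }  — reduce
  I2: { [L' → L .] }  — accept
  I3: { [L → b . -] }  — shift
  I4: { [D → . - -], [D → . D D L], [D → . D b L], [L → d . D D] }  — shift
  I5: { [D → - . -] }  — shift
  I6: { [D → . - -], [D → . D D L], [D → . D b L], [D → D . D L], [D → D . b L], [L → d D . D] }  — shift
  I7: { [D → . - -], [D → . D D L], [D → . D b L], [D → D . D L], [D → D . b L], [D → D D . L], [L → . -], [L → . b -], [L → . d D D], [L → d D D .] }  — shift, reduce
  I8: { [D → D b . L], [L → . -], [L → . b -], [L → . d D D] }  — shift
  I9: { [D → D b L .] }  — reduce
  I10: { [D → - . -], [L → - .] }  — shift, reduce
  I11: { [D → . - -], [D → . D D L], [D → . D b L], [D → D . D L], [D → D . b L], [D → D D . L], [L → . -], [L → . b -], [L → . d D D] }  — shift
  I12: { [D → D D L .] }  — reduce
  I13: { [D → D b . L], [L → . -], [L → . b -], [L → . d D D], [L → b . -] }  — shift
  I14: { [L → - .], [L → b - .] }  — 2 reduces
  I15: { [D → - - .] }  — reduce
  I16: { [L → b - .] }  — reduce

I14 contains complete items [L → - .], [L → b - .] — reduce-reduce conflict.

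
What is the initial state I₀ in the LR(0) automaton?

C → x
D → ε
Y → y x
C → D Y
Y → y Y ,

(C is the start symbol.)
First, augment the grammar with C' → C
I₀ = CLOSURE({ [C' → . C] }):
  [C' → . C] has the dot before C: add [C → . x], [C → . D Y]
  [C → . D Y] has the dot before D: add [D → .]
No further items can be added.

I₀ = { [C → . D Y], [C → . x], [C' → . C], [D → .] }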